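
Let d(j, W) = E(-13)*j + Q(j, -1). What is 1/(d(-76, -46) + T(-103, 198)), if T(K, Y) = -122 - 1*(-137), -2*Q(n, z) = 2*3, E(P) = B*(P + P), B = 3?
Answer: 1/5940 ≈ 0.00016835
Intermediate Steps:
E(P) = 6*P (E(P) = 3*(P + P) = 3*(2*P) = 6*P)
Q(n, z) = -3
T(K, Y) = 15 (T(K, Y) = -122 + 137 = 15)
d(j, W) = -3 - 78*j (d(j, W) = (6*(-13))*j - 3 = -78*j - 3 = -3 - 78*j)
1/(d(-76, -46) + T(-103, 198)) = 1/((-3 - 78*(-76)) + 15) = 1/((-3 + 5928) + 15) = 1/(5925 + 15) = 1/5940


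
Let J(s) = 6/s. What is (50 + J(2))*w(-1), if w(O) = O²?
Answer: 53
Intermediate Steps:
(50 + J(2))*w(-1) = (50 + 6/2)*(-1)² = (50 + 6*(½))*1 = (50 + 3)*1 = 53*1 = 53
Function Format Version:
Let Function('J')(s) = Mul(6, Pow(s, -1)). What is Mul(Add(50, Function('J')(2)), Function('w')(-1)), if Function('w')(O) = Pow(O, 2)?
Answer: 53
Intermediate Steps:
Mul(Add(50, Function('J')(2)), Function('w')(-1)) = Mul(Add(50, Mul(6, Pow(2, -1))), Pow(-1, 2)) = Mul(Add(50, Mul(6, Rational(1, 2))), 1) = Mul(Add(50, 3), 1) = Mul(53, 1) = 53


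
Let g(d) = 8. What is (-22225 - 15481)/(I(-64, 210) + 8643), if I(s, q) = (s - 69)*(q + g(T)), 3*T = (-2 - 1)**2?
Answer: 37706/20351 ≈ 1.8528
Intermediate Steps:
T = 3 (T = (-2 - 1)**2/3 = (1/3)*(-3)**2 = (1/3)*9 = 3)
I(s, q) = (-69 + s)*(8 + q) (I(s, q) = (s - 69)*(q + 8) = (-69 + s)*(8 + q))
(-22225 - 15481)/(I(-64, 210) + 8643) = (-22225 - 15481)/((-552 - 69*210 + 8*(-64) + 210*(-64)) + 8643) = -37706/((-552 - 14490 - 512 - 13440) + 8643) = -37706/(-28994 + 8643) = -37706/(-20351) = -37706*(-1/20351) = 37706/20351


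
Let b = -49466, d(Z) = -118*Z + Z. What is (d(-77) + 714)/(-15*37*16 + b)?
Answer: -9723/58346 ≈ -0.16664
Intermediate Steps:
d(Z) = -117*Z
(d(-77) + 714)/(-15*37*16 + b) = (-117*(-77) + 714)/(-15*37*16 - 49466) = (9009 + 714)/(-555*16 - 49466) = 9723/(-8880 - 49466) = 9723/(-58346) = 9723*(-1/58346) = -9723/58346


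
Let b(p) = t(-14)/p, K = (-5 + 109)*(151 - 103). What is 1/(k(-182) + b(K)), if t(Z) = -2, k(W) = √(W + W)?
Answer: -2496/2267725825 - 12460032*I*√91/2267725825 ≈ -1.1007e-6 - 0.052414*I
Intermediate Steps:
k(W) = √2*√W (k(W) = √(2*W) = √2*√W)
K = 4992 (K = 104*48 = 4992)
b(p) = -2/p
1/(k(-182) + b(K)) = 1/(√2*√(-182) - 2/4992) = 1/(√2*(I*√182) - 2*1/4992) = 1/(2*I*√91 - 1/2496) = 1/(-1/2496 + 2*I*√91)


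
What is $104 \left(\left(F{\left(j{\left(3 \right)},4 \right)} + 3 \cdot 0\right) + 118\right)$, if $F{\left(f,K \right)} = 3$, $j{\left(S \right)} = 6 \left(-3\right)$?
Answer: $12584$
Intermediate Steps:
$j{\left(S \right)} = -18$
$104 \left(\left(F{\left(j{\left(3 \right)},4 \right)} + 3 \cdot 0\right) + 118\right) = 104 \left(\left(3 + 3 \cdot 0\right) + 118\right) = 104 \left(\left(3 + 0\right) + 118\right) = 104 \left(3 + 118\right) = 104 \cdot 121 = 12584$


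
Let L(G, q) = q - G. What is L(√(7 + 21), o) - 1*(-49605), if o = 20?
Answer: 49625 - 2*√7 ≈ 49620.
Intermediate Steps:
L(√(7 + 21), o) - 1*(-49605) = (20 - √(7 + 21)) - 1*(-49605) = (20 - √28) + 49605 = (20 - 2*√7) + 49605 = 49625 - 2*√7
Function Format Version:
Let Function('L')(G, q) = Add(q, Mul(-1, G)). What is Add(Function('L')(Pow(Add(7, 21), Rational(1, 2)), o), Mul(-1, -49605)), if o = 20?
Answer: Add(49625, Mul(-2, Pow(7, Rational(1, 2)))) ≈ 49620.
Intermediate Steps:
Add(Function('L')(Pow(Add(7, 21), Rational(1, 2)), o), Mul(-1, -49605)) = Add(Add(20, Mul(-1, Pow(Add(7, 21), Rational(1, 2)))), Mul(-1, -49605)) = Add(Add(20, Mul(-1, Pow(28, Rational(1, 2)))), 49605) = Add(Add(20, Mul(-1, Mul(2, Pow(7, Rational(1, 2))))), 49605) = Add(Add(20, Mul(-2, Pow(7, Rational(1, 2)))), 49605) = Add(49625, Mul(-2, Pow(7, Rational(1, 2))))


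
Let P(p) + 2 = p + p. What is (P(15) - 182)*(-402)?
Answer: 61908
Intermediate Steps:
P(p) = -2 + 2*p (P(p) = -2 + (p + p) = -2 + 2*p)
(P(15) - 182)*(-402) = ((-2 + 2*15) - 182)*(-402) = ((-2 + 30) - 182)*(-402) = (28 - 182)*(-402) = -154*(-402) = 61908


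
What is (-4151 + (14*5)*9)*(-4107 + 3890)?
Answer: 764057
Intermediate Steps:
(-4151 + (14*5)*9)*(-4107 + 3890) = (-4151 + 70*9)*(-217) = (-4151 + 630)*(-217) = -3521*(-217) = 764057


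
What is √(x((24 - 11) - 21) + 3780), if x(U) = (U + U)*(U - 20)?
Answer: 2*√1057 ≈ 65.023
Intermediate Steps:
x(U) = 2*U*(-20 + U) (x(U) = (2*U)*(-20 + U) = 2*U*(-20 + U))
√(x((24 - 11) - 21) + 3780) = √(2*((24 - 11) - 21)*(-20 + ((24 - 11) - 21)) + 3780) = √(2*(13 - 21)*(-20 + (13 - 21)) + 3780) = √(2*(-8)*(-20 - 8) + 3780) = √(2*(-8)*(-28) + 3780) = √(448 + 3780) = √4228 = 2*√1057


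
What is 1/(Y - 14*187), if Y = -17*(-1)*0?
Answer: -1/2618 ≈ -0.00038197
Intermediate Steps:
Y = 0 (Y = 17*0 = 0)
1/(Y - 14*187) = 1/(0 - 14*187) = 1/(0 - 2618) = 1/(-2618) = -1/2618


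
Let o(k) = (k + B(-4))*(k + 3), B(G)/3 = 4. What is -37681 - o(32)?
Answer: -39221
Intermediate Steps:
B(G) = 12 (B(G) = 3*4 = 12)
o(k) = (3 + k)*(12 + k) (o(k) = (k + 12)*(k + 3) = (12 + k)*(3 + k) = (3 + k)*(12 + k))
-37681 - o(32) = -37681 - (36 + 32**2 + 15*32) = -37681 - (36 + 1024 + 480) = -37681 - 1*1540 = -37681 - 1540 = -39221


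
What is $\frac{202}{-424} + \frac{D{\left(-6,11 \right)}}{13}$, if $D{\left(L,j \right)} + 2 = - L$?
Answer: $- \frac{465}{2756} \approx -0.16872$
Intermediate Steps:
$D{\left(L,j \right)} = -2 - L$
$\frac{202}{-424} + \frac{D{\left(-6,11 \right)}}{13} = \frac{202}{-424} + \frac{-2 - -6}{13} = 202 \left(- \frac{1}{424}\right) + \left(-2 + 6\right) \frac{1}{13} = - \frac{101}{212} + 4 \cdot \frac{1}{13} = - \frac{101}{212} + \frac{4}{13} = - \frac{465}{2756}$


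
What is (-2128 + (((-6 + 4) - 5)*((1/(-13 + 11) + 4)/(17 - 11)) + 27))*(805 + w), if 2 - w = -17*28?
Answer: -32409863/12 ≈ -2.7008e+6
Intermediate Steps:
w = 478 (w = 2 - (-17)*28 = 2 - 1*(-476) = 2 + 476 = 478)
(-2128 + (((-6 + 4) - 5)*((1/(-13 + 11) + 4)/(17 - 11)) + 27))*(805 + w) = (-2128 + (((-6 + 4) - 5)*((1/(-13 + 11) + 4)/(17 - 11)) + 27))*(805 + 478) = (-2128 + ((-2 - 5)*((1/(-2) + 4)/6) + 27))*1283 = (-2128 + (-7*(-½ + 4)/6 + 27))*1283 = (-2128 + (-49/(2*6) + 27))*1283 = (-2128 + (-7*7/12 + 27))*1283 = (-2128 + (-49/12 + 27))*1283 = (-2128 + 275/12)*1283 = -25261/12*1283 = -32409863/12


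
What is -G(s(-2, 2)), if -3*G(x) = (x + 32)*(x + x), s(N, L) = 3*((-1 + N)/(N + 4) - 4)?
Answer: -341/2 ≈ -170.50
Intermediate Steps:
s(N, L) = -12 + 3*(-1 + N)/(4 + N) (s(N, L) = 3*((-1 + N)/(4 + N) - 4) = 3*(-4 + (-1 + N)/(4 + N)) = -12 + 3*(-1 + N)/(4 + N))
G(x) = -2*x*(32 + x)/3 (G(x) = -(x + 32)*(x + x)/3 = -(32 + x)*2*x/3 = -2*x*(32 + x)/3)
-G(s(-2, 2)) = -(-2)*3*(-17 - 3*(-2))/(4 - 2)*(32 + 3*(-17 - 3*(-2))/(4 - 2))/3 = -(-2)*3*(-17 + 6)/2*(32 + 3*(-17 + 6)/2)/3 = -(-2)*3*(1/2)*(-11)*(32 + 3*(1/2)*(-11))/3 = -(-2)*(-33)*(32 - 33/2)/(3*2) = -(-2)*(-33)*31/(3*2*2) = -1*341/2 = -341/2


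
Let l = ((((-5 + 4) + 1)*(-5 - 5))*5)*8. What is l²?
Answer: 0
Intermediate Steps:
l = 0 (l = (((-1 + 1)*(-10))*5)*8 = ((0*(-10))*5)*8 = (0*5)*8 = 0*8 = 0)
l² = 0² = 0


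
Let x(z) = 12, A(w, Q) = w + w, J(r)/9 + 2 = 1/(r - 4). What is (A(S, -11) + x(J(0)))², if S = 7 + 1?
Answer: 784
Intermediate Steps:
S = 8
J(r) = -18 + 9/(-4 + r) (J(r) = -18 + 9/(r - 4) = -18 + 9/(-4 + r))
A(w, Q) = 2*w
(A(S, -11) + x(J(0)))² = (2*8 + 12)² = (16 + 12)² = 28² = 784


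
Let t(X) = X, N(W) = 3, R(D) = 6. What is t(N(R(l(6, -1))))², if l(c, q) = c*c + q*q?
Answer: 9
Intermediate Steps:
l(c, q) = c² + q²
t(N(R(l(6, -1))))² = 3² = 9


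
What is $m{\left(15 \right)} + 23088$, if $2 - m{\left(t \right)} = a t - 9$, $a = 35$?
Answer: $22574$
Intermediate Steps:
$m{\left(t \right)} = 11 - 35 t$ ($m{\left(t \right)} = 2 - \left(35 t - 9\right) = 2 - \left(-9 + 35 t\right) = 11 - 35 t$)
$m{\left(15 \right)} + 23088 = \left(11 - 525\right) + 23088 = -514 + 23088 = 22574$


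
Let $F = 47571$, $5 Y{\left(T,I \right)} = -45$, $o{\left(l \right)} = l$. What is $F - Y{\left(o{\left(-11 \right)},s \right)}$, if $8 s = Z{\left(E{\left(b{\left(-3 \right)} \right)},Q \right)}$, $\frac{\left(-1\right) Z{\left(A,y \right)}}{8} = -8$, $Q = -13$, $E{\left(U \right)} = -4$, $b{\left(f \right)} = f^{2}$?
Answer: $47580$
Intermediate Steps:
$Z{\left(A,y \right)} = 64$ ($Z{\left(A,y \right)} = \left(-8\right) \left(-8\right) = 64$)
$s = 8$ ($s = \frac{1}{8} \cdot 64 = 8$)
$Y{\left(T,I \right)} = -9$ ($Y{\left(T,I \right)} = \frac{1}{5} \left(-45\right) = -9$)
$F - Y{\left(o{\left(-11 \right)},s \right)} = 47571 - -9 = 47571 + 9 = 47580$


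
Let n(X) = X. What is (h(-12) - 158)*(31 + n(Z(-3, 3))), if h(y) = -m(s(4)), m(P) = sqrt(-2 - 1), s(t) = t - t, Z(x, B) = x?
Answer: -4424 - 28*I*sqrt(3) ≈ -4424.0 - 48.497*I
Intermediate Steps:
s(t) = 0
m(P) = I*sqrt(3) (m(P) = sqrt(-3) = I*sqrt(3))
h(y) = -I*sqrt(3)
(h(-12) - 158)*(31 + n(Z(-3, 3))) = (-I*sqrt(3) - 158)*(31 - 3) = (-158 - I*sqrt(3))*28 = -4424 - 28*I*sqrt(3)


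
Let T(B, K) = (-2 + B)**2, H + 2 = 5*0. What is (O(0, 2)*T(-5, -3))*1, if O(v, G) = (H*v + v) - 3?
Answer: -147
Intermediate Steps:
H = -2 (H = -2 + 5*0 = -2 + 0 = -2)
O(v, G) = -3 - v (O(v, G) = (-2*v + v) - 3 = -v - 3 = -3 - v)
(O(0, 2)*T(-5, -3))*1 = ((-3 - 1*0)*(-2 - 5)**2)*1 = ((-3 + 0)*(-7)**2)*1 = -3*49*1 = -147*1 = -147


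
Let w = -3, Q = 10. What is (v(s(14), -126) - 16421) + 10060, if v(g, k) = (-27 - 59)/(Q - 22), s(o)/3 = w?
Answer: -38123/6 ≈ -6353.8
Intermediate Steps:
s(o) = -9 (s(o) = 3*(-3) = -9)
v(g, k) = 43/6 (v(g, k) = (-27 - 59)/(10 - 22) = -86/(-12) = -86*(-1/12) = 43/6)
(v(s(14), -126) - 16421) + 10060 = (43/6 - 16421) + 10060 = -98483/6 + 10060 = -38123/6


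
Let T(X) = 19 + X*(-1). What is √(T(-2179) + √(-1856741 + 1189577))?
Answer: √(2198 + 2*I*√166791) ≈ 47.66 + 8.5691*I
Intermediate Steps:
T(X) = 19 - X
√(T(-2179) + √(-1856741 + 1189577)) = √((19 - 1*(-2179)) + √(-1856741 + 1189577)) = √((19 + 2179) + √(-667164)) = √(2198 + 2*I*√166791)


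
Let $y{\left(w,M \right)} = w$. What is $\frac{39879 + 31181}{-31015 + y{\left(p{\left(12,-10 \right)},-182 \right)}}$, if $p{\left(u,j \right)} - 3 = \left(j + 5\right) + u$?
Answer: $- \frac{14212}{6201} \approx -2.2919$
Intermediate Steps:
$p{\left(u,j \right)} = 8 + j + u$ ($p{\left(u,j \right)} = 3 + \left(\left(j + 5\right) + u\right) = 3 + \left(\left(5 + j\right) + u\right) = 3 + \left(5 + j + u\right) = 8 + j + u$)
$\frac{39879 + 31181}{-31015 + y{\left(p{\left(12,-10 \right)},-182 \right)}} = \frac{39879 + 31181}{-31015 + \left(8 - 10 + 12\right)} = \frac{71060}{-31015 + 10} = \frac{71060}{-31005} = 71060 \left(- \frac{1}{31005}\right) = - \frac{14212}{6201}$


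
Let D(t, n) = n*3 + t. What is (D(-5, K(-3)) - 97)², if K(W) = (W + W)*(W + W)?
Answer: 36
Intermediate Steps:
K(W) = 4*W² (K(W) = (2*W)*(2*W) = 4*W²)
D(t, n) = t + 3*n (D(t, n) = 3*n + t = t + 3*n)
(D(-5, K(-3)) - 97)² = ((-5 + 3*(4*(-3)²)) - 97)² = ((-5 + 3*(4*9)) - 97)² = ((-5 + 3*36) - 97)² = ((-5 + 108) - 97)² = (103 - 97)² = 6² = 36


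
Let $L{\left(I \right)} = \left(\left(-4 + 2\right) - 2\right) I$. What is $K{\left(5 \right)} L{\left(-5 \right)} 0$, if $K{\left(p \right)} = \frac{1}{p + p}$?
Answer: $0$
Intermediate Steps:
$L{\left(I \right)} = - 4 I$ ($L{\left(I \right)} = \left(-2 - 2\right) I = - 4 I$)
$K{\left(p \right)} = \frac{1}{2 p}$
$K{\left(5 \right)} L{\left(-5 \right)} 0 = \frac{1}{2 \cdot 5} \left(-4\right) \left(-5\right) 0 = \frac{1}{2} \cdot \frac{1}{5} \cdot 20 \cdot 0 = \frac{1}{10} \cdot 0 = 0$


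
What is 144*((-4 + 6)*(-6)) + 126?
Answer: -1602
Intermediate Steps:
144*((-4 + 6)*(-6)) + 126 = 144*(2*(-6)) + 126 = 144*(-12) + 126 = -1728 + 126 = -1602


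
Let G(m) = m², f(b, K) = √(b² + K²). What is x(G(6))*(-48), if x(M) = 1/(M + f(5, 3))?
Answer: -864/631 + 24*√34/631 ≈ -1.1475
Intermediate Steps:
f(b, K) = √(K² + b²)
x(M) = 1/(M + √34) (x(M) = 1/(M + √(3² + 5²)) = 1/(M + √(9 + 25)) = 1/(M + √34))
x(G(6))*(-48) = -48/(6² + √34) = -48/(36 + √34)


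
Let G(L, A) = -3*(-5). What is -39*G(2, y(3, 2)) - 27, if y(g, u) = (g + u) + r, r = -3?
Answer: -612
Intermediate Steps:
y(g, u) = -3 + g + u (y(g, u) = (g + u) - 3 = -3 + g + u)
G(L, A) = 15
-39*G(2, y(3, 2)) - 27 = -39*15 - 27 = -585 - 27 = -612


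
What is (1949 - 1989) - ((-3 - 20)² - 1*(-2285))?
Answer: -2854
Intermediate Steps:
(1949 - 1989) - ((-3 - 20)² - 1*(-2285)) = -40 - ((-23)² + 2285) = -40 - (529 + 2285) = -40 - 1*2814 = -40 - 2814 = -2854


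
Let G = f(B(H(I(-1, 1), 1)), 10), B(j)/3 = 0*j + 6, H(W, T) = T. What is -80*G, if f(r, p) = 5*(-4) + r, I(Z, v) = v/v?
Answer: 160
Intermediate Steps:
I(Z, v) = 1
B(j) = 18 (B(j) = 3*(0*j + 6) = 3*(0 + 6) = 3*6 = 18)
f(r, p) = -20 + r
G = -2 (G = -20 + 18 = -2)
-80*G = -80*(-2) = 160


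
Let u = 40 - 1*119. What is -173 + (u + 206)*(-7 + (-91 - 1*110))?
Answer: -26589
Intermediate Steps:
u = -79 (u = 40 - 119 = -79)
-173 + (u + 206)*(-7 + (-91 - 1*110)) = -173 + (-79 + 206)*(-7 + (-91 - 1*110)) = -173 + 127*(-7 + (-91 - 110)) = -173 + 127*(-7 - 201) = -173 + 127*(-208) = -173 - 26416 = -26589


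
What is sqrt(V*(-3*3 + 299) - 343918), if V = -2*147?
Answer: I*sqrt(429178) ≈ 655.12*I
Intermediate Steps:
V = -294
sqrt(V*(-3*3 + 299) - 343918) = sqrt(-294*(-3*3 + 299) - 343918) = sqrt(-294*(-9 + 299) - 343918) = sqrt(-294*290 - 343918) = sqrt(-85260 - 343918) = sqrt(-429178) = I*sqrt(429178)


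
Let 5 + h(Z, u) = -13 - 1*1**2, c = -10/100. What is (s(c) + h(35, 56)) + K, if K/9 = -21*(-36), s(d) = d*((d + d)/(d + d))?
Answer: 67849/10 ≈ 6784.9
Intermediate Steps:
c = -1/10 (c = -10*1/100 = -1/10 ≈ -0.10000)
s(d) = d (s(d) = d*((2*d)/((2*d))) = d*((2*d)*(1/(2*d))) = d*1 = d)
K = 6804 (K = 9*(-21*(-36)) = 9*756 = 6804)
h(Z, u) = -19 (h(Z, u) = -5 + (-13 - 1*1**2) = -5 + (-13 - 1*1) = -5 + (-13 - 1) = -5 - 14 = -19)
(s(c) + h(35, 56)) + K = (-1/10 - 19) + 6804 = -191/10 + 6804 = 67849/10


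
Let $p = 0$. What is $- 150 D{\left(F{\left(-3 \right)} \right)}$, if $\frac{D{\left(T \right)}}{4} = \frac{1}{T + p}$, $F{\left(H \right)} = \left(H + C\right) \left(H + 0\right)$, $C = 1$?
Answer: $-100$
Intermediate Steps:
$F{\left(H \right)} = H \left(1 + H\right)$ ($F{\left(H \right)} = \left(H + 1\right) \left(H + 0\right) = \left(1 + H\right) H = H \left(1 + H\right)$)
$D{\left(T \right)} = \frac{4}{T}$ ($D{\left(T \right)} = \frac{4}{T + 0} = \frac{4}{T}$)
$- 150 D{\left(F{\left(-3 \right)} \right)} = - 150 \frac{4}{\left(-3\right) \left(1 - 3\right)} = - 150 \frac{4}{\left(-3\right) \left(-2\right)} = - 150 \cdot \frac{4}{6} = - 150 \cdot 4 \cdot \frac{1}{6} = \left(-150\right) \frac{2}{3} = -100$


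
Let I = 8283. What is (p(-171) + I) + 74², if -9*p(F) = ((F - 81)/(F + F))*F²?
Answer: 11365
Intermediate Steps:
p(F) = -F*(-81 + F)/18 (p(F) = -(F - 81)/(F + F)*F²/9 = -(-81 + F)/((2*F))*F²/9 = -(-81 + F)*(1/(2*F))*F²/9 = -(-81 + F)/(2*F)*F²/9 = -F*(-81 + F)/18)
(p(-171) + I) + 74² = ((1/18)*(-171)*(81 - 1*(-171)) + 8283) + 74² = ((1/18)*(-171)*(81 + 171) + 8283) + 5476 = ((1/18)*(-171)*252 + 8283) + 5476 = (-2394 + 8283) + 5476 = 5889 + 5476 = 11365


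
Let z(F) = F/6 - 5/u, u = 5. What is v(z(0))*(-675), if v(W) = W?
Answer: 675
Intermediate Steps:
z(F) = -1 + F/6 (z(F) = F/6 - 5/5 = F*(⅙) - 5*⅕ = F/6 - 1 = -1 + F/6)
v(z(0))*(-675) = (-1 + (⅙)*0)*(-675) = (-1 + 0)*(-675) = -1*(-675) = 675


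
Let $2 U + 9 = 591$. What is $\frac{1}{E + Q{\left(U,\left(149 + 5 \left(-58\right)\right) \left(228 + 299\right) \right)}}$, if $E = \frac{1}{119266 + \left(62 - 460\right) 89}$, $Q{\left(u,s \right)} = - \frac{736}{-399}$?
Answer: $\frac{11151252}{20569861} \approx 0.54212$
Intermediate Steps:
$U = 291$ ($U = - \frac{9}{2} + \frac{1}{2} \cdot 591 = - \frac{9}{2} + \frac{591}{2} = 291$)
$Q{\left(u,s \right)} = \frac{736}{399}$ ($Q{\left(u,s \right)} = \left(-736\right) \left(- \frac{1}{399}\right) = \frac{736}{399}$)
$E = \frac{1}{83844}$ ($E = \frac{1}{119266 - 35422} = \frac{1}{83844} \approx 1.1927 \cdot 10^{-5}$)
$\frac{1}{E + Q{\left(U,\left(149 + 5 \left(-58\right)\right) \left(228 + 299\right) \right)}} = \frac{1}{\frac{1}{83844} + \frac{736}{399}} = \frac{1}{\frac{20569861}{11151252}} = \frac{11151252}{20569861}$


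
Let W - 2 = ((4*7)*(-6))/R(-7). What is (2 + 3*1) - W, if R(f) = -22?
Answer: -51/11 ≈ -4.6364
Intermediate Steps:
W = 106/11 (W = 2 + ((4*7)*(-6))/(-22) = 2 + (28*(-6))*(-1/22) = 2 - 168*(-1/22) = 2 + 84/11 = 106/11 ≈ 9.6364)
(2 + 3*1) - W = (2 + 3*1) - 1*106/11 = (2 + 3) - 106/11 = 5 - 106/11 = -51/11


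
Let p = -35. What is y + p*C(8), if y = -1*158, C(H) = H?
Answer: -438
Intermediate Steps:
y = -158
y + p*C(8) = -158 - 35*8 = -158 - 280 = -438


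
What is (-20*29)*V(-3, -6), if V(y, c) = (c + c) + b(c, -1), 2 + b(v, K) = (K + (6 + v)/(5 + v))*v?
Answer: 4640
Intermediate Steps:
b(v, K) = -2 + v*(K + (6 + v)/(5 + v)) (b(v, K) = -2 + (K + (6 + v)/(5 + v))*v = -2 + v*(K + (6 + v)/(5 + v)))
V(y, c) = 2*c + (-10 - c)/(5 + c) (V(y, c) = (c + c) + (-10 + c² + 4*c - c² + 5*(-1)*c)/(5 + c) = 2*c + (-10 + c² + 4*c - c² - 5*c)/(5 + c) = 2*c + (-10 - c)/(5 + c))
(-20*29)*V(-3, -6) = (-20*29)*((-10 - 1*(-6) + 2*(-6)*(5 - 6))/(5 - 6)) = -580*(-10 + 6 + 2*(-6)*(-1))/(-1) = -(-580)*(-10 + 6 + 12) = -(-580)*8 = -580*(-8) = 4640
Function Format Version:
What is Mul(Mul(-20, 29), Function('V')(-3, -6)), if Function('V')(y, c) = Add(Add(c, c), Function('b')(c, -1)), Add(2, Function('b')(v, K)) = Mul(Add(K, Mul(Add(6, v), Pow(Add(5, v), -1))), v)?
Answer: 4640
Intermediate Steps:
Function('b')(v, K) = Add(-2, Mul(v, Add(K, Mul(Pow(Add(5, v), -1), Add(6, v))))) (Function('b')(v, K) = Add(-2, Mul(Add(K, Mul(Add(6, v), Pow(Add(5, v), -1))), v)) = Add(-2, Mul(Add(K, Mul(Pow(Add(5, v), -1), Add(6, v))), v)) = Add(-2, Mul(v, Add(K, Mul(Pow(Add(5, v), -1), Add(6, v))))))
Function('V')(y, c) = Add(Mul(2, c), Mul(Pow(Add(5, c), -1), Add(-10, Mul(-1, c)))) (Function('V')(y, c) = Add(Add(c, c), Mul(Pow(Add(5, c), -1), Add(-10, Pow(c, 2), Mul(4, c), Mul(-1, Pow(c, 2)), Mul(5, -1, c)))) = Add(Mul(2, c), Mul(Pow(Add(5, c), -1), Add(-10, Pow(c, 2), Mul(4, c), Mul(-1, Pow(c, 2)), Mul(-5, c)))) = Add(Mul(2, c), Mul(Pow(Add(5, c), -1), Add(-10, Mul(-1, c)))))
Mul(Mul(-20, 29), Function('V')(-3, -6)) = Mul(Mul(-20, 29), Mul(Pow(Add(5, -6), -1), Add(-10, Mul(-1, -6), Mul(2, -6, Add(5, -6))))) = Mul(-580, Mul(Pow(-1, -1), Add(-10, 6, Mul(2, -6, -1)))) = Mul(-580, Mul(-1, Add(-10, 6, 12))) = Mul(-580, Mul(-1, 8)) = Mul(-580, -8) = 4640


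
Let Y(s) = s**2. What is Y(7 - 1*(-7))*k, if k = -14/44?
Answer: -686/11 ≈ -62.364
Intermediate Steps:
k = -7/22 (k = -14*1/44 = -7/22 ≈ -0.31818)
Y(7 - 1*(-7))*k = (7 - 1*(-7))**2*(-7/22) = (7 + 7)**2*(-7/22) = 14**2*(-7/22) = 196*(-7/22) = -686/11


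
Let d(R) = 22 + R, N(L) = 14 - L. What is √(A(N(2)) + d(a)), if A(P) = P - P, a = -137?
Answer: I*√115 ≈ 10.724*I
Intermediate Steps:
A(P) = 0
√(A(N(2)) + d(a)) = √(0 + (22 - 137)) = √(0 - 115) = √(-115) = I*√115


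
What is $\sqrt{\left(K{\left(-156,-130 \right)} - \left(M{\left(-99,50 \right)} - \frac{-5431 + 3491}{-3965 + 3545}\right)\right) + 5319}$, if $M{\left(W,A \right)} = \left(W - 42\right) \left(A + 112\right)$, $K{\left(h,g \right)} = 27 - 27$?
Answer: $\frac{\sqrt{12421038}}{21} \approx 167.83$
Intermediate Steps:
$K{\left(h,g \right)} = 0$
$M{\left(W,A \right)} = \left(-42 + W\right) \left(112 + A\right)$
$\sqrt{\left(K{\left(-156,-130 \right)} - \left(M{\left(-99,50 \right)} - \frac{-5431 + 3491}{-3965 + 3545}\right)\right) + 5319} = \sqrt{\left(0 - \left(\left(-4704 - 2100 + 112 \left(-99\right) + 50 \left(-99\right)\right) - \frac{-5431 + 3491}{-3965 + 3545}\right)\right) + 5319} = \sqrt{\left(0 - \left(\left(-4704 - 2100 - 11088 - 4950\right) - - \frac{1940}{-420}\right)\right) + 5319} = \sqrt{\left(0 - \left(-22842 - \left(-1940\right) \left(- \frac{1}{420}\right)\right)\right) + 5319} = \sqrt{\left(0 - \left(-22842 - \frac{97}{21}\right)\right) + 5319} = \sqrt{\left(0 - - \frac{479779}{21}\right) + 5319} = \sqrt{\left(0 + \frac{479779}{21}\right) + 5319} = \sqrt{\frac{479779}{21} + 5319} = \sqrt{\frac{591478}{21}} = \frac{\sqrt{12421038}}{21}$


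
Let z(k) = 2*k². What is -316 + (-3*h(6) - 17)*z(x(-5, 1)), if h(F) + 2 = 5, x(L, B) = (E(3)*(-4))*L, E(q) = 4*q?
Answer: -2995516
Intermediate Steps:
x(L, B) = -48*L (x(L, B) = ((4*3)*(-4))*L = (12*(-4))*L = -48*L)
h(F) = 3 (h(F) = -2 + 5 = 3)
-316 + (-3*h(6) - 17)*z(x(-5, 1)) = -316 + (-3*3 - 17)*(2*(-48*(-5))²) = -316 + (-9 - 17)*(2*240²) = -316 - 52*57600 = -316 - 26*115200 = -316 - 2995200 = -2995516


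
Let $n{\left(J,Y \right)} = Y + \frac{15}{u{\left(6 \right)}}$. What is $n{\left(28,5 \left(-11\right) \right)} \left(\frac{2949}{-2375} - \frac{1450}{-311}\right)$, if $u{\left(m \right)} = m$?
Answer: $- \frac{53058831}{295450} \approx -179.59$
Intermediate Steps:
$n{\left(J,Y \right)} = \frac{5}{2} + Y$ ($n{\left(J,Y \right)} = Y + \frac{15}{6} = Y + 15 \cdot \frac{1}{6} = Y + \frac{5}{2} = \frac{5}{2} + Y$)
$n{\left(28,5 \left(-11\right) \right)} \left(\frac{2949}{-2375} - \frac{1450}{-311}\right) = \left(\frac{5}{2} + 5 \left(-11\right)\right) \left(\frac{2949}{-2375} - \frac{1450}{-311}\right) = \left(\frac{5}{2} - 55\right) \left(2949 \left(- \frac{1}{2375}\right) - - \frac{1450}{311}\right) = - \frac{105 \left(- \frac{2949}{2375} + \frac{1450}{311}\right)}{2} = \left(- \frac{105}{2}\right) \frac{2526611}{738625} = - \frac{53058831}{295450}$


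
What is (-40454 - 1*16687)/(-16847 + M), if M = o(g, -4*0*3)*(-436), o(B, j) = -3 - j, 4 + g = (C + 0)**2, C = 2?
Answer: 57141/15539 ≈ 3.6773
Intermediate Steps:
g = 0 (g = -4 + (2 + 0)**2 = -4 + 2**2 = -4 + 4 = 0)
M = 1308 (M = (-3 - (-4*0)*3)*(-436) = (-3 - 0*3)*(-436) = (-3 - 1*0)*(-436) = (-3 + 0)*(-436) = -3*(-436) = 1308)
(-40454 - 1*16687)/(-16847 + M) = (-40454 - 1*16687)/(-16847 + 1308) = (-40454 - 16687)/(-15539) = -57141*(-1/15539) = 57141/15539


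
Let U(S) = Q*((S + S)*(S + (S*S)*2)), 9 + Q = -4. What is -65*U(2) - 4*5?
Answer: 33780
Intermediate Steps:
Q = -13 (Q = -9 - 4 = -13)
U(S) = -26*S*(S + 2*S**2) (U(S) = -13*(S + S)*(S + (S*S)*2) = -13*2*S*(S + S**2*2) = -13*2*S*(S + 2*S**2) = -26*S*(S + 2*S**2))
-65*U(2) - 4*5 = -65*2**2*(-26 - 52*2) - 4*5 = -260*(-26 - 104) - 20 = -260*(-130) - 20 = -65*(-520) - 20 = 33800 - 20 = 33780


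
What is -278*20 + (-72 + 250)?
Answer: -5382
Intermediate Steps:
-278*20 + (-72 + 250) = -5560 + 178 = -5382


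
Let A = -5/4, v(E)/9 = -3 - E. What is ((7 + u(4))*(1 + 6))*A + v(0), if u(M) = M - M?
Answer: -353/4 ≈ -88.250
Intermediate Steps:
u(M) = 0
v(E) = -27 - 9*E (v(E) = 9*(-3 - E) = -27 - 9*E)
A = -5/4 (A = -5*¼ = -5/4 ≈ -1.2500)
((7 + u(4))*(1 + 6))*A + v(0) = ((7 + 0)*(1 + 6))*(-5/4) + (-27 - 9*0) = (7*7)*(-5/4) + (-27 + 0) = 49*(-5/4) - 27 = -245/4 - 27 = -353/4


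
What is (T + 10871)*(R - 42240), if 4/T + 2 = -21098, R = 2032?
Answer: -2305708620992/5275 ≈ -4.3710e+8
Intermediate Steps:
T = -1/5275 (T = 4/(-2 - 21098) = 4/(-21100) = 4*(-1/21100) = -1/5275 ≈ -0.00018957)
(T + 10871)*(R - 42240) = (-1/5275 + 10871)*(2032 - 42240) = (57344524/5275)*(-40208) = -2305708620992/5275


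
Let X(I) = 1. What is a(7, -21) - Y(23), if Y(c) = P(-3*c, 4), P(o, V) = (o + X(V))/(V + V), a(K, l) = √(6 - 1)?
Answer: 17/2 + √5 ≈ 10.736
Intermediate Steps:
a(K, l) = √5
P(o, V) = (1 + o)/(2*V) (P(o, V) = (o + 1)/(V + V) = (1 + o)/((2*V)) = (1 + o)*(1/(2*V)) = (1 + o)/(2*V))
Y(c) = ⅛ - 3*c/8 (Y(c) = (½)*(1 - 3*c)/4 = (½)*(¼)*(1 - 3*c) = ⅛ - 3*c/8)
a(7, -21) - Y(23) = √5 - (⅛ - 3/8*23) = √5 - (⅛ - 69/8) = √5 - 1*(-17/2) = √5 + 17/2 = 17/2 + √5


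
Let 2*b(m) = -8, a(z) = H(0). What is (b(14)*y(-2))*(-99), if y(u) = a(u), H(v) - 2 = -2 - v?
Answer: 0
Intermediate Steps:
H(v) = -v (H(v) = 2 + (-2 - v) = -v)
a(z) = 0 (a(z) = -1*0 = 0)
b(m) = -4 (b(m) = (1/2)*(-8) = -4)
y(u) = 0
(b(14)*y(-2))*(-99) = -4*0*(-99) = 0*(-99) = 0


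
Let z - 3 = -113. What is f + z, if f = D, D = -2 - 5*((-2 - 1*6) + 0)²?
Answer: -432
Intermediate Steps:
z = -110 (z = 3 - 113 = -110)
D = -322 (D = -2 - 5*((-2 - 6) + 0)² = -2 - 5*(-8 + 0)² = -2 - 5*(-8)² = -2 - 5*64 = -2 - 320 = -322)
f = -322
f + z = -322 - 110 = -432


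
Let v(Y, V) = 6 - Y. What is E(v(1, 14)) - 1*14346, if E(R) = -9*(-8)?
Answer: -14274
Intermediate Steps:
E(R) = 72
E(v(1, 14)) - 1*14346 = 72 - 1*14346 = 72 - 14346 = -14274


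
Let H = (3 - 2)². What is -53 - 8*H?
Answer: -61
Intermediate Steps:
H = 1 (H = 1² = 1)
-53 - 8*H = -53 - 8*1 = -53 - 8 = -61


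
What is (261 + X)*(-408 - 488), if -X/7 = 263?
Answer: 1415680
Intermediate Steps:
X = -1841 (X = -7*263 = -1841)
(261 + X)*(-408 - 488) = (261 - 1841)*(-408 - 488) = -1580*(-896) = 1415680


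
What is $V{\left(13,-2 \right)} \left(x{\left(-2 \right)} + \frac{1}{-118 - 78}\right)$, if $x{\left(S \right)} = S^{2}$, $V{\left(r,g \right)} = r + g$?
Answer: $\frac{8613}{196} \approx 43.944$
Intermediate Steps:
$V{\left(r,g \right)} = g + r$
$V{\left(13,-2 \right)} \left(x{\left(-2 \right)} + \frac{1}{-118 - 78}\right) = \left(-2 + 13\right) \left(\left(-2\right)^{2} + \frac{1}{-118 - 78}\right) = 11 \left(4 + \frac{1}{-196}\right) = 11 \left(4 - \frac{1}{196}\right) = 11 \cdot \frac{783}{196} = \frac{8613}{196}$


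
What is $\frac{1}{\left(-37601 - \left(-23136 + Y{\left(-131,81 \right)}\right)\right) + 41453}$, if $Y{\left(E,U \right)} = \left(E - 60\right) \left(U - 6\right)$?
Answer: $\frac{1}{41313} \approx 2.4205 \cdot 10^{-5}$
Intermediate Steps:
$Y{\left(E,U \right)} = \left(-60 + E\right) \left(-6 + U\right)$
$\frac{1}{\left(-37601 - \left(-23136 + Y{\left(-131,81 \right)}\right)\right) + 41453} = \frac{1}{\left(-37601 - \left(-23136 - 14325\right)\right) + 41453} = \frac{1}{\left(-37601 - -37461\right) + 41453} = \frac{1}{\left(-37601 + 37461\right) + 41453} = \frac{1}{-140 + 41453} = \frac{1}{41313}$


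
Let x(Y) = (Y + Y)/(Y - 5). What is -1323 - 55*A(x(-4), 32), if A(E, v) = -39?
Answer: 822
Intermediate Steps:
x(Y) = 2*Y/(-5 + Y) (x(Y) = (2*Y)/(-5 + Y) = 2*Y/(-5 + Y))
-1323 - 55*A(x(-4), 32) = -1323 - 55*(-39) = -1323 + 2145 = 822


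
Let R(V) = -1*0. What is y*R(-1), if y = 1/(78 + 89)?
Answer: 0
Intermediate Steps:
R(V) = 0
y = 1/167 ≈ 0.0059880
y*R(-1) = (1/167)*0 = 0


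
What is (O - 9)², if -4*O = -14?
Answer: 121/4 ≈ 30.250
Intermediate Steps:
O = 7/2 (O = -¼*(-14) = 7/2 ≈ 3.5000)
(O - 9)² = (7/2 - 9)² = (-11/2)² = 121/4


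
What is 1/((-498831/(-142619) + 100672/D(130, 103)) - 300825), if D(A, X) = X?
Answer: -14689757/4404637029964 ≈ -3.3351e-6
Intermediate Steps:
1/((-498831/(-142619) + 100672/D(130, 103)) - 300825) = 1/((-498831/(-142619) + 100672/103) - 300825) = 1/((-498831*(-1/142619) + 100672*(1/103)) - 300825) = 1/((498831/142619 + 100672/103) - 300825) = 1/(14409119561/14689757 - 300825) = 1/(-4404637029964/14689757) = -14689757/4404637029964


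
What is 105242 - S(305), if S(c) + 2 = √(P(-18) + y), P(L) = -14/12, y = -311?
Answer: 105244 - I*√11238/6 ≈ 1.0524e+5 - 17.668*I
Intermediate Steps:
P(L) = -7/6 (P(L) = -14*1/12 = -7/6)
S(c) = -2 + I*√11238/6 (S(c) = -2 + √(-7/6 - 311) = -2 + √(-1873/6) = -2 + I*√11238/6)
105242 - S(305) = 105242 - (-2 + I*√11238/6) = 105242 + (2 - I*√11238/6) = 105244 - I*√11238/6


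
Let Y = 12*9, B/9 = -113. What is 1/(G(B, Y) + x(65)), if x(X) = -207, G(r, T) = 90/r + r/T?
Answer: -1356/293581 ≈ -0.0046188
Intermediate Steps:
B = -1017 (B = 9*(-113) = -1017)
Y = 108
1/(G(B, Y) + x(65)) = 1/((90/(-1017) - 1017/108) - 207) = 1/((90*(-1/1017) - 1017*1/108) - 207) = 1/((-10/113 - 113/12) - 207) = 1/(-12889/1356 - 207) = 1/(-293581/1356) = -1356/293581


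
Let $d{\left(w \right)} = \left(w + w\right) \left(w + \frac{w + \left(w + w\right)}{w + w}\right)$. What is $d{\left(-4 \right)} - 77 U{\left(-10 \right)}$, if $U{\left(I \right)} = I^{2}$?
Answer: $-7680$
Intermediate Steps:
$d{\left(w \right)} = 2 w \left(\frac{3}{2} + w\right)$ ($d{\left(w \right)} = 2 w \left(w + \frac{w + 2 w}{2 w}\right) = 2 w \left(w + 3 w \frac{1}{2 w}\right) = 2 w \left(w + \frac{3}{2}\right) = 2 w \left(\frac{3}{2} + w\right)$)
$d{\left(-4 \right)} - 77 U{\left(-10 \right)} = - 4 \left(3 + 2 \left(-4\right)\right) - 77 \left(-10\right)^{2} = - 4 \left(3 - 8\right) - 7700 = \left(-4\right) \left(-5\right) - 7700 = 20 - 7700 = -7680$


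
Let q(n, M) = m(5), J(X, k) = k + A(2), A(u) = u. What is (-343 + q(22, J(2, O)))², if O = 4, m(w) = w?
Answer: 114244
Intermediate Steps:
J(X, k) = 2 + k (J(X, k) = k + 2 = 2 + k)
q(n, M) = 5
(-343 + q(22, J(2, O)))² = (-343 + 5)² = (-338)² = 114244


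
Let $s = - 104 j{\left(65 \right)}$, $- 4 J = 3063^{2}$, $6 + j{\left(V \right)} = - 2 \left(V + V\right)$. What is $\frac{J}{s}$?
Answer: $- \frac{9381969}{110656} \approx -84.785$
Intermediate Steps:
$j{\left(V \right)} = -6 - 4 V$ ($j{\left(V \right)} = -6 - 2 \left(V + V\right) = -6 - 2 \cdot 2 V = -6 - 4 V$)
$J = - \frac{9381969}{4}$ ($J = - \frac{3063^{2}}{4} = \left(- \frac{1}{4}\right) 9381969 = - \frac{9381969}{4} \approx -2.3455 \cdot 10^{6}$)
$s = 27664$ ($s = - 104 \left(-6 - 260\right) = \left(-104\right) \left(-266\right) = 27664$)
$\frac{J}{s} = - \frac{9381969}{4 \cdot 27664} = \left(- \frac{9381969}{4}\right) \frac{1}{27664} = - \frac{9381969}{110656}$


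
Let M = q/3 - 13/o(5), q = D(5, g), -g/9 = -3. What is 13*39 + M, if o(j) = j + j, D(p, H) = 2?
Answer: 15191/30 ≈ 506.37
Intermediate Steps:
g = 27 (g = -9*(-3) = 27)
o(j) = 2*j
q = 2
M = -19/30 (M = 2/3 - 13/(2*5) = 2*(⅓) - 13/10 = ⅔ - 13*⅒ = ⅔ - 13/10 = -19/30 ≈ -0.63333)
13*39 + M = 13*39 - 19/30 = 507 - 19/30 = 15191/30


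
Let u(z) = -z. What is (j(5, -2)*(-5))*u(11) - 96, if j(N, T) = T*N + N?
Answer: -371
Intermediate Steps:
j(N, T) = N + N*T (j(N, T) = N*T + N = N + N*T)
(j(5, -2)*(-5))*u(11) - 96 = ((5*(1 - 2))*(-5))*(-1*11) - 96 = ((5*(-1))*(-5))*(-11) - 96 = -5*(-5)*(-11) - 96 = 25*(-11) - 96 = -275 - 96 = -371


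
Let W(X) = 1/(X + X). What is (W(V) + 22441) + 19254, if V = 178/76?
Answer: 3710874/89 ≈ 41695.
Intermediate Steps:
V = 89/38 (V = 178*(1/76) = 89/38 ≈ 2.3421)
W(X) = 1/(2*X)
(W(V) + 22441) + 19254 = (1/(2*(89/38)) + 22441) + 19254 = ((½)*(38/89) + 22441) + 19254 = (19/89 + 22441) + 19254 = 1997268/89 + 19254 = 3710874/89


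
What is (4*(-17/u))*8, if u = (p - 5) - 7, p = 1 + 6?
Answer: 544/5 ≈ 108.80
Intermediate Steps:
p = 7
u = -5 (u = (7 - 5) - 7 = 2 - 7 = -5)
(4*(-17/u))*8 = (4*(-17/(-5)))*8 = (4*(-17*(-1/5)))*8 = (4*(17/5))*8 = (68/5)*8 = 544/5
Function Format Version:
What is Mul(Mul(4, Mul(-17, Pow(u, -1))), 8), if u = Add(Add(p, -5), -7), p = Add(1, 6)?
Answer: Rational(544, 5) ≈ 108.80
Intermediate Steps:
p = 7
u = -5 (u = Add(Add(7, -5), -7) = Add(2, -7) = -5)
Mul(Mul(4, Mul(-17, Pow(u, -1))), 8) = Mul(Mul(4, Mul(-17, Pow(-5, -1))), 8) = Mul(Mul(4, Mul(-17, Rational(-1, 5))), 8) = Mul(Mul(4, Rational(17, 5)), 8) = Mul(Rational(68, 5), 8) = Rational(544, 5)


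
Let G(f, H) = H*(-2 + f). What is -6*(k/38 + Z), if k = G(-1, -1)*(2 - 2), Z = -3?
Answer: 18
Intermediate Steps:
k = 0 (k = (-(-2 - 1))*(2 - 2) = -1*(-3)*0 = 3*0 = 0)
-6*(k/38 + Z) = -6*(0/38 - 3) = -6*(0*(1/38) - 3) = -6*(0 - 3) = -6*(-3) = 18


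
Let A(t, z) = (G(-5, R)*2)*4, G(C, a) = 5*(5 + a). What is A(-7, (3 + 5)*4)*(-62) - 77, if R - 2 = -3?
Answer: -9997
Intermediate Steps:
R = -1 (R = 2 - 3 = -1)
G(C, a) = 25 + 5*a
A(t, z) = 160 (A(t, z) = ((25 + 5*(-1))*2)*4 = ((25 - 5)*2)*4 = (20*2)*4 = 40*4 = 160)
A(-7, (3 + 5)*4)*(-62) - 77 = 160*(-62) - 77 = -9920 - 77 = -9997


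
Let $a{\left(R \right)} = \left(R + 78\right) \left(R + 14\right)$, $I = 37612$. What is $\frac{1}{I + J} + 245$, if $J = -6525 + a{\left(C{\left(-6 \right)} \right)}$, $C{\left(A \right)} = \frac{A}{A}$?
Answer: $\frac{7906641}{32272} \approx 245.0$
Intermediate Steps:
$C{\left(A \right)} = 1$
$a{\left(R \right)} = \left(14 + R\right) \left(78 + R\right)$ ($a{\left(R \right)} = \left(78 + R\right) \left(14 + R\right) = \left(14 + R\right) \left(78 + R\right)$)
$J = -5340$ ($J = -6525 + \left(1092 + 1^{2} + 92 \cdot 1\right) = -6525 + \left(1092 + 1 + 92\right) = -6525 + 1185 = -5340$)
$\frac{1}{I + J} + 245 = \frac{1}{37612 - 5340} + 245 = \frac{1}{32272} + 245 = \frac{7906641}{32272}$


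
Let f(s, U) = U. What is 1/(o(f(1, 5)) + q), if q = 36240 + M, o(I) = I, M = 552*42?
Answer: 1/59429 ≈ 1.6827e-5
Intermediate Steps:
M = 23184
q = 59424 (q = 36240 + 23184 = 59424)
1/(o(f(1, 5)) + q) = 1/(5 + 59424) = 1/59429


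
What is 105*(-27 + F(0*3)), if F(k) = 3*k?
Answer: -2835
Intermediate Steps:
105*(-27 + F(0*3)) = 105*(-27 + 3*(0*3)) = 105*(-27 + 3*0) = 105*(-27 + 0) = 105*(-27) = -2835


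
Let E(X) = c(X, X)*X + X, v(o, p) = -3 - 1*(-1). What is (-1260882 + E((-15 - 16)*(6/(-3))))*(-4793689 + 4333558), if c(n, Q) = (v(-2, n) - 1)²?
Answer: 579885614322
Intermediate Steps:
v(o, p) = -2 (v(o, p) = -3 + 1 = -2)
c(n, Q) = 9 (c(n, Q) = (-2 - 1)² = (-3)² = 9)
E(X) = 10*X (E(X) = 9*X + X = 10*X)
(-1260882 + E((-15 - 16)*(6/(-3))))*(-4793689 + 4333558) = (-1260882 + 10*((-15 - 16)*(6/(-3))))*(-4793689 + 4333558) = (-1260882 + 10*(-186*(-1)/3))*(-460131) = (-1260882 + 10*(-31*(-2)))*(-460131) = (-1260882 + 10*62)*(-460131) = (-1260882 + 620)*(-460131) = -1260262*(-460131) = 579885614322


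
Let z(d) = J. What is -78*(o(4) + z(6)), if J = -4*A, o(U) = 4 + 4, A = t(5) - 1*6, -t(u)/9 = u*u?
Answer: -72696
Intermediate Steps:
t(u) = -9*u² (t(u) = -9*u*u = -9*u²)
A = -231 (A = -9*5² - 1*6 = -9*25 - 6 = -225 - 6 = -231)
o(U) = 8
J = 924 (J = -4*(-231) = 924)
z(d) = 924
-78*(o(4) + z(6)) = -78*(8 + 924) = -78*932 = -72696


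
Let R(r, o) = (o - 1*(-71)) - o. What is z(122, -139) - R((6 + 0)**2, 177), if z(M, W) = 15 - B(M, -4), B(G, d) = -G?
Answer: 66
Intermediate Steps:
z(M, W) = 15 + M (z(M, W) = 15 - (-1)*M = 15 + M)
R(r, o) = 71 (R(r, o) = (o + 71) - o = (71 + o) - o = 71)
z(122, -139) - R((6 + 0)**2, 177) = (15 + 122) - 1*71 = 137 - 71 = 66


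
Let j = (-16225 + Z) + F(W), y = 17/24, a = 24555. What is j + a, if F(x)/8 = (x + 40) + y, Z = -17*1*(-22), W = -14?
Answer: 26753/3 ≈ 8917.7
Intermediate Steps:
Z = 374 (Z = -17*(-22) = 374)
y = 17/24 (y = 17*(1/24) = 17/24 ≈ 0.70833)
F(x) = 977/3 + 8*x (F(x) = 8*((x + 40) + 17/24) = 8*((40 + x) + 17/24) = 8*(977/24 + x) = 977/3 + 8*x)
j = -46912/3 (j = (-16225 + 374) + (977/3 + 8*(-14)) = -15851 + (977/3 - 112) = -15851 + 641/3 = -46912/3 ≈ -15637.)
j + a = -46912/3 + 24555 = 26753/3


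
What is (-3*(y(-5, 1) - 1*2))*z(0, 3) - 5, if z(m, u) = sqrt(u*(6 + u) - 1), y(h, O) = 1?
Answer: -5 + 3*sqrt(26) ≈ 10.297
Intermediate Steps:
z(m, u) = sqrt(-1 + u*(6 + u))
(-3*(y(-5, 1) - 1*2))*z(0, 3) - 5 = (-3*(1 - 1*2))*sqrt(-1 + 3**2 + 6*3) - 5 = (-3*(1 - 2))*sqrt(-1 + 9 + 18) - 5 = (-3*(-1))*sqrt(26) - 5 = 3*sqrt(26) - 5 = -5 + 3*sqrt(26)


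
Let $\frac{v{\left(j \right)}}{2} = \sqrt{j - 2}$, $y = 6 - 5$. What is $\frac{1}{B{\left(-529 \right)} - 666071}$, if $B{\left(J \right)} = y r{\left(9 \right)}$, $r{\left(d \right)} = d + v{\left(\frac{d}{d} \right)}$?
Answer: $- \frac{333031}{221819293924} - \frac{i}{221819293924} \approx -1.5014 \cdot 10^{-6} - 4.5082 \cdot 10^{-12} i$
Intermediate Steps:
$y = 1$
$v{\left(j \right)} = 2 \sqrt{-2 + j}$ ($v{\left(j \right)} = 2 \sqrt{j - 2} = 2 \sqrt{-2 + j}$)
$r{\left(d \right)} = d + 2 i$ ($r{\left(d \right)} = d + 2 \sqrt{-2 + \frac{d}{d}} = d + 2 \sqrt{-2 + 1} = d + 2 \sqrt{-1} = d + 2 i$)
$B{\left(J \right)} = 9 + 2 i$ ($B{\left(J \right)} = 1 \left(9 + 2 i\right) = 9 + 2 i$)
$\frac{1}{B{\left(-529 \right)} - 666071} = \frac{1}{\left(9 + 2 i\right) - 666071} = \frac{1}{-666062 + 2 i} = \frac{-666062 - 2 i}{443638587848}$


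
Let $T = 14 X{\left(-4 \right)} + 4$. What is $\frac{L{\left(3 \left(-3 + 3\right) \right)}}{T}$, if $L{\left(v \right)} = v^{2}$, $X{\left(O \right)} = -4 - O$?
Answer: $0$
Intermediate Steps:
$T = 4$ ($T = 14 \left(-4 - -4\right) + 4 = 14 \left(-4 + 4\right) + 4 = 14 \cdot 0 + 4 = 0 + 4 = 4$)
$\frac{L{\left(3 \left(-3 + 3\right) \right)}}{T} = \frac{\left(3 \left(-3 + 3\right)\right)^{2}}{4} = \left(3 \cdot 0\right)^{2} \cdot \frac{1}{4} = 0^{2} \cdot \frac{1}{4} = 0 \cdot \frac{1}{4} = 0$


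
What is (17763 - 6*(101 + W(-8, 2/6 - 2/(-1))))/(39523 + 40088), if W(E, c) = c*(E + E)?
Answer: 2483/11373 ≈ 0.21832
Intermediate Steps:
W(E, c) = 2*E*c (W(E, c) = c*(2*E) = 2*E*c)
(17763 - 6*(101 + W(-8, 2/6 - 2/(-1))))/(39523 + 40088) = (17763 - 6*(101 + 2*(-8)*(2/6 - 2/(-1))))/(39523 + 40088) = (17763 - 6*(101 + 2*(-8)*(2*(⅙) - 2*(-1))))/79611 = (17763 - 6*(101 + 2*(-8)*(⅓ + 2)))*(1/79611) = (17763 - 6*(101 + 2*(-8)*(7/3)))*(1/79611) = (17763 - 6*(101 - 112/3))*(1/79611) = (17763 - 6*191/3)*(1/79611) = (17763 - 382)*(1/79611) = 17381*(1/79611) = 2483/11373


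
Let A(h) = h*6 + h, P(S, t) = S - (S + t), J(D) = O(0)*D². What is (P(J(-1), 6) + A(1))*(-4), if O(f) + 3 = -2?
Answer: -4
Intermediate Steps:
O(f) = -5 (O(f) = -3 - 2 = -5)
J(D) = -5*D²
P(S, t) = -t (P(S, t) = S + (-S - t) = -t)
A(h) = 7*h (A(h) = 6*h + h = 7*h)
(P(J(-1), 6) + A(1))*(-4) = (-1*6 + 7*1)*(-4) = (-6 + 7)*(-4) = 1*(-4) = -4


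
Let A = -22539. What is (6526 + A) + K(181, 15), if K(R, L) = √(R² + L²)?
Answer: -16013 + √32986 ≈ -15831.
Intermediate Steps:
K(R, L) = √(L² + R²)
(6526 + A) + K(181, 15) = (6526 - 22539) + √(15² + 181²) = -16013 + √(225 + 32761) = -16013 + √32986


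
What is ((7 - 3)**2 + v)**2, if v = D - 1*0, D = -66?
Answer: 2500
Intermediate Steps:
v = -66 (v = -66 - 1*0 = -66 + 0 = -66)
((7 - 3)**2 + v)**2 = ((7 - 3)**2 - 66)**2 = (4**2 - 66)**2 = (16 - 66)**2 = (-50)**2 = 2500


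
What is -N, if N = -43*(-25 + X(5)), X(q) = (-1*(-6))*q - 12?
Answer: -301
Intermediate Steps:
X(q) = -12 + 6*q (X(q) = 6*q - 12 = -12 + 6*q)
N = 301 (N = -43*(-25 + (-12 + 6*5)) = -43*(-25 + (-12 + 30)) = -43*(-25 + 18) = -43*(-7) = 301)
-N = -1*301 = -301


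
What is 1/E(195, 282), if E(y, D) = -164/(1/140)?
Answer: -1/22960 ≈ -4.3554e-5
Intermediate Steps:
E(y, D) = -22960 (E(y, D) = -164/1/140 = -164*140 = -22960)
1/E(195, 282) = 1/(-22960) = -1/22960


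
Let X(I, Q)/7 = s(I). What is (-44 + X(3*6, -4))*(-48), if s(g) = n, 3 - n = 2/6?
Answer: 1216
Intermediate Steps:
n = 8/3 (n = 3 - 2/6 = 3 - 1*⅓ = 3 - ⅓ = 8/3 ≈ 2.6667)
s(g) = 8/3
X(I, Q) = 56/3 (X(I, Q) = 7*(8/3) = 56/3)
(-44 + X(3*6, -4))*(-48) = (-44 + 56/3)*(-48) = -76/3*(-48) = 1216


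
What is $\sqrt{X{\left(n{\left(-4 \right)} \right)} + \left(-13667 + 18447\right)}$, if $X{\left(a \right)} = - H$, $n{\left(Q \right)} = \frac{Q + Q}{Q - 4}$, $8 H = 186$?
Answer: $\frac{\sqrt{19027}}{2} \approx 68.969$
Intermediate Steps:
$H = \frac{93}{4}$ ($H = \frac{1}{8} \cdot 186 = \frac{93}{4} \approx 23.25$)
$n{\left(Q \right)} = \frac{2 Q}{-4 + Q}$
$X{\left(a \right)} = - \frac{93}{4}$ ($X{\left(a \right)} = \left(-1\right) \frac{93}{4} = - \frac{93}{4}$)
$\sqrt{X{\left(n{\left(-4 \right)} \right)} + \left(-13667 + 18447\right)} = \sqrt{- \frac{93}{4} + \left(-13667 + 18447\right)} = \sqrt{- \frac{93}{4} + 4780} = \sqrt{\frac{19027}{4}} = \frac{\sqrt{19027}}{2}$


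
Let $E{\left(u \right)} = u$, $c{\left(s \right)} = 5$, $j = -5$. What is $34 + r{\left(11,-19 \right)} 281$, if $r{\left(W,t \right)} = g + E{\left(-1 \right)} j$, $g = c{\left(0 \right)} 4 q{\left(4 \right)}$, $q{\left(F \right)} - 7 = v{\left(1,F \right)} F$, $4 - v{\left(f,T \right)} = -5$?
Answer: $243099$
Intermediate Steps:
$v{\left(f,T \right)} = 9$ ($v{\left(f,T \right)} = 4 - -5 = 4 + 5 = 9$)
$q{\left(F \right)} = 7 + 9 F$
$g = 860$ ($g = 5 \cdot 4 \left(7 + 9 \cdot 4\right) = 20 \left(7 + 36\right) = 20 \cdot 43 = 860$)
$r{\left(W,t \right)} = 865$ ($r{\left(W,t \right)} = 860 - -5 = 860 + 5 = 865$)
$34 + r{\left(11,-19 \right)} 281 = 34 + 865 \cdot 281 = 34 + 243065 = 243099$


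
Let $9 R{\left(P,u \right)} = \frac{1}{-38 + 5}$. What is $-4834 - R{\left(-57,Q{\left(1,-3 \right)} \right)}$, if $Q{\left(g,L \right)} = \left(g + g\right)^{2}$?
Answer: $- \frac{1435697}{297} \approx -4834.0$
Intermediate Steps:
$Q{\left(g,L \right)} = 4 g^{2}$ ($Q{\left(g,L \right)} = \left(2 g\right)^{2} = 4 g^{2}$)
$R{\left(P,u \right)} = - \frac{1}{297}$ ($R{\left(P,u \right)} = \frac{1}{9 \left(-38 + 5\right)} = \frac{1}{9 \left(-33\right)} = \frac{1}{9} \left(- \frac{1}{33}\right) = - \frac{1}{297}$)
$-4834 - R{\left(-57,Q{\left(1,-3 \right)} \right)} = -4834 - - \frac{1}{297} = -4834 + \frac{1}{297} = - \frac{1435697}{297}$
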